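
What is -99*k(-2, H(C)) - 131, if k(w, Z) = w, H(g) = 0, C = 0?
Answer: 67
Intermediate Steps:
-99*k(-2, H(C)) - 131 = -99*(-2) - 131 = 198 - 131 = 67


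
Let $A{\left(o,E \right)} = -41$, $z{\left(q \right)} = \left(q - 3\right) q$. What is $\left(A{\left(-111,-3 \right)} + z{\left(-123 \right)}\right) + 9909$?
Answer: $25366$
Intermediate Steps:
$z{\left(q \right)} = q \left(-3 + q\right)$ ($z{\left(q \right)} = \left(-3 + q\right) q = q \left(-3 + q\right)$)
$\left(A{\left(-111,-3 \right)} + z{\left(-123 \right)}\right) + 9909 = \left(-41 - 123 \left(-3 - 123\right)\right) + 9909 = \left(-41 - -15498\right) + 9909 = \left(-41 + 15498\right) + 9909 = 15457 + 9909 = 25366$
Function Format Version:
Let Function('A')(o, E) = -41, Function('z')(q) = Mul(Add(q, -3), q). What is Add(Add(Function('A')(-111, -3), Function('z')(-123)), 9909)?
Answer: 25366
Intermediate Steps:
Function('z')(q) = Mul(q, Add(-3, q)) (Function('z')(q) = Mul(Add(-3, q), q) = Mul(q, Add(-3, q)))
Add(Add(Function('A')(-111, -3), Function('z')(-123)), 9909) = Add(Add(-41, Mul(-123, Add(-3, -123))), 9909) = Add(Add(-41, Mul(-123, -126)), 9909) = Add(Add(-41, 15498), 9909) = Add(15457, 9909) = 25366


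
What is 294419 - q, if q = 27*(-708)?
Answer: 313535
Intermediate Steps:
q = -19116
294419 - q = 294419 - 1*(-19116) = 294419 + 19116 = 313535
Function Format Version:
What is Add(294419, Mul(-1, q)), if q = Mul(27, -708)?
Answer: 313535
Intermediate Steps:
q = -19116
Add(294419, Mul(-1, q)) = Add(294419, Mul(-1, -19116)) = Add(294419, 19116) = 313535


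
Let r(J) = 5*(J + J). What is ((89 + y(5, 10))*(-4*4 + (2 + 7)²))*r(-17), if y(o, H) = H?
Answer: -1093950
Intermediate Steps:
r(J) = 10*J (r(J) = 5*(2*J) = 10*J)
((89 + y(5, 10))*(-4*4 + (2 + 7)²))*r(-17) = ((89 + 10)*(-4*4 + (2 + 7)²))*(10*(-17)) = (99*(-16 + 9²))*(-170) = (99*(-16 + 81))*(-170) = (99*65)*(-170) = 6435*(-170) = -1093950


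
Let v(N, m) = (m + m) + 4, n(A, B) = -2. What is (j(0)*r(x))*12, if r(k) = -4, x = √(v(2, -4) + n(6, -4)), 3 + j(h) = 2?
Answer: 48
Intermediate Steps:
v(N, m) = 4 + 2*m (v(N, m) = 2*m + 4 = 4 + 2*m)
j(h) = -1 (j(h) = -3 + 2 = -1)
x = I*√6 (x = √((4 + 2*(-4)) - 2) = √((4 - 8) - 2) = √(-4 - 2) = √(-6) = I*√6 ≈ 2.4495*I)
(j(0)*r(x))*12 = -1*(-4)*12 = 4*12 = 48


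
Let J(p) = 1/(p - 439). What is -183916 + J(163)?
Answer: -50760817/276 ≈ -1.8392e+5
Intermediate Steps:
J(p) = 1/(-439 + p)
-183916 + J(163) = -183916 + 1/(-439 + 163) = -183916 + 1/(-276) = -183916 - 1/276 = -50760817/276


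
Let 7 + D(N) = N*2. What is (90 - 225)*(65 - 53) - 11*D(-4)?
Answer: -1455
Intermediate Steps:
D(N) = -7 + 2*N (D(N) = -7 + N*2 = -7 + 2*N)
(90 - 225)*(65 - 53) - 11*D(-4) = (90 - 225)*(65 - 53) - 11*(-7 + 2*(-4)) = -135*12 - 11*(-7 - 8) = -1620 - 11*(-15) = -1620 - 1*(-165) = -1620 + 165 = -1455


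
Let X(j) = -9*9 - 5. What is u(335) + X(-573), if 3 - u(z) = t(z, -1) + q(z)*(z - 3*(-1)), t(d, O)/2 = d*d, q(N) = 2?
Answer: -225209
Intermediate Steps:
t(d, O) = 2*d**2 (t(d, O) = 2*(d*d) = 2*d**2)
X(j) = -86 (X(j) = -81 - 5 = -86)
u(z) = -3 - 2*z - 2*z**2 (u(z) = 3 - (2*z**2 + 2*(z - 3*(-1))) = 3 - (2*z**2 + 2*(z + 3)) = 3 - (2*z**2 + 2*(3 + z)) = 3 - (2*z**2 + (6 + 2*z)) = 3 - (6 + 2*z + 2*z**2) = 3 + (-6 - 2*z - 2*z**2) = -3 - 2*z - 2*z**2)
u(335) + X(-573) = (-3 - 2*335 - 2*335**2) - 86 = (-3 - 670 - 2*112225) - 86 = (-3 - 670 - 224450) - 86 = -225123 - 86 = -225209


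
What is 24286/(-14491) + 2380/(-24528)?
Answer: -22506271/12694116 ≈ -1.7730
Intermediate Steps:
24286/(-14491) + 2380/(-24528) = 24286*(-1/14491) + 2380*(-1/24528) = -24286/14491 - 85/876 = -22506271/12694116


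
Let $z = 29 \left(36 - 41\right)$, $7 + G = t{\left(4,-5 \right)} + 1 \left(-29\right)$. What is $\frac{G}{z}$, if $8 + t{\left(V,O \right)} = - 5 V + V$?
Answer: $\frac{12}{29} \approx 0.41379$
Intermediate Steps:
$t{\left(V,O \right)} = -8 - 4 V$ ($t{\left(V,O \right)} = -8 + \left(- 5 V + V\right) = -8 - 4 V$)
$G = -60$ ($G = -7 + \left(\left(-8 - 16\right) + 1 \left(-29\right)\right) = -7 - 53 = -60$)
$z = -145$ ($z = 29 \left(-5\right) = -145$)
$\frac{G}{z} = - \frac{60}{-145} = \left(-60\right) \left(- \frac{1}{145}\right) = \frac{12}{29}$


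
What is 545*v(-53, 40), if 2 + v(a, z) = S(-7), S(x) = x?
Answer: -4905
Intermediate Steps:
v(a, z) = -9 (v(a, z) = -2 - 7 = -9)
545*v(-53, 40) = 545*(-9) = -4905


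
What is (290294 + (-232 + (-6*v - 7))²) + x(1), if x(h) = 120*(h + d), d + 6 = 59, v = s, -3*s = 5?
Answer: 349215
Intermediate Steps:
s = -5/3 (s = -⅓*5 = -5/3 ≈ -1.6667)
v = -5/3 ≈ -1.6667
d = 53 (d = -6 + 59 = 53)
x(h) = 6360 + 120*h (x(h) = 120*(h + 53) = 120*(53 + h) = 6360 + 120*h)
(290294 + (-232 + (-6*v - 7))²) + x(1) = (290294 + (-232 + (-6*(-5/3) - 7))²) + (6360 + 120*1) = (290294 + (-232 + (10 - 7))²) + (6360 + 120) = (290294 + (-232 + 3)²) + 6480 = (290294 + (-229)²) + 6480 = (290294 + 52441) + 6480 = 342735 + 6480 = 349215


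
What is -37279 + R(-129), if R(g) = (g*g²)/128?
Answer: -6918401/128 ≈ -54050.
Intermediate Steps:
R(g) = g³/128 (R(g) = g³*(1/128) = g³/128)
-37279 + R(-129) = -37279 + (1/128)*(-129)³ = -37279 + (1/128)*(-2146689) = -37279 - 2146689/128 = -6918401/128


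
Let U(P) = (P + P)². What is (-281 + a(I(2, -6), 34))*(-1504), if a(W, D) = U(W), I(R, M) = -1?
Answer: 416608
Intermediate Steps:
U(P) = 4*P² (U(P) = (2*P)² = 4*P²)
a(W, D) = 4*W²
(-281 + a(I(2, -6), 34))*(-1504) = (-281 + 4*(-1)²)*(-1504) = (-281 + 4*1)*(-1504) = (-281 + 4)*(-1504) = -277*(-1504) = 416608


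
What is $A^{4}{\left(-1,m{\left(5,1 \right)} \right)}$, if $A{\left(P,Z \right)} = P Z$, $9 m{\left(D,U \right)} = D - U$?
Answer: $\frac{256}{6561} \approx 0.039018$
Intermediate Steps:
$m{\left(D,U \right)} = - \frac{U}{9} + \frac{D}{9}$ ($m{\left(D,U \right)} = \frac{D - U}{9} = - \frac{U}{9} + \frac{D}{9}$)
$A^{4}{\left(-1,m{\left(5,1 \right)} \right)} = \left(- (\left(- \frac{1}{9}\right) 1 + \frac{1}{9} \cdot 5)\right)^{4} = \left(- (- \frac{1}{9} + \frac{5}{9})\right)^{4} = \left(\left(-1\right) \frac{4}{9}\right)^{4} = \left(- \frac{4}{9}\right)^{4} = \frac{256}{6561}$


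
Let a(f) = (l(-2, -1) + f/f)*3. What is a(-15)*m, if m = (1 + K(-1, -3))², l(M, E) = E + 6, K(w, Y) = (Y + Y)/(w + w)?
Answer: 288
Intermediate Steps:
K(w, Y) = Y/w (K(w, Y) = (2*Y)/((2*w)) = (2*Y)*(1/(2*w)) = Y/w)
l(M, E) = 6 + E
a(f) = 18 (a(f) = ((6 - 1) + f/f)*3 = (5 + 1)*3 = 6*3 = 18)
m = 16 (m = (1 - 3/(-1))² = (1 - 3*(-1))² = (1 + 3)² = 4² = 16)
a(-15)*m = 18*16 = 288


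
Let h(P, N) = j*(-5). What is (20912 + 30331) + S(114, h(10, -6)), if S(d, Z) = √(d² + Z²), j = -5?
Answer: 51243 + √13621 ≈ 51360.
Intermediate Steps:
h(P, N) = 25 (h(P, N) = -5*(-5) = 25)
S(d, Z) = √(Z² + d²)
(20912 + 30331) + S(114, h(10, -6)) = (20912 + 30331) + √(25² + 114²) = 51243 + √(625 + 12996) = 51243 + √13621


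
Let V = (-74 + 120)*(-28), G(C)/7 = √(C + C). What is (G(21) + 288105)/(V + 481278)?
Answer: 57621/95998 + √42/68570 ≈ 0.60033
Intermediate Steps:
G(C) = 7*√2*√C (G(C) = 7*√(C + C) = 7*√(2*C) = 7*(√2*√C) = 7*√2*√C)
V = -1288 (V = 46*(-28) = -1288)
(G(21) + 288105)/(V + 481278) = (7*√2*√21 + 288105)/(-1288 + 481278) = (7*√42 + 288105)/479990 = (288105 + 7*√42)*(1/479990) = 57621/95998 + √42/68570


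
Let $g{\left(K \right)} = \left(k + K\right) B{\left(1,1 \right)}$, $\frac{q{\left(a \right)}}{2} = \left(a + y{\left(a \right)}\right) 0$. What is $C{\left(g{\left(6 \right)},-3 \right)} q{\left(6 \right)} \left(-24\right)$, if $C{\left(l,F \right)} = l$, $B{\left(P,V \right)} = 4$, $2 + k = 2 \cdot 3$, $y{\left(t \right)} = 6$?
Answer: $0$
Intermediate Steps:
$k = 4$ ($k = -2 + 2 \cdot 3 = -2 + 6 = 4$)
$q{\left(a \right)} = 0$ ($q{\left(a \right)} = 2 \left(a + 6\right) 0 = 2 \left(6 + a\right) 0 = 2 \cdot 0 = 0$)
$g{\left(K \right)} = 16 + 4 K$ ($g{\left(K \right)} = \left(4 + K\right) 4 = 16 + 4 K$)
$C{\left(g{\left(6 \right)},-3 \right)} q{\left(6 \right)} \left(-24\right) = \left(16 + 4 \cdot 6\right) 0 \left(-24\right) = \left(16 + 24\right) 0 \left(-24\right) = 40 \cdot 0 \left(-24\right) = 0 \left(-24\right) = 0$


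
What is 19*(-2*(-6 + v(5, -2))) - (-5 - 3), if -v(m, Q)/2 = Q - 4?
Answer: -220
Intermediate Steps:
v(m, Q) = 8 - 2*Q (v(m, Q) = -2*(Q - 4) = -2*(-4 + Q) = 8 - 2*Q)
19*(-2*(-6 + v(5, -2))) - (-5 - 3) = 19*(-2*(-6 + (8 - 2*(-2)))) - (-5 - 3) = 19*(-2*(-6 + (8 + 4))) - 1*(-8) = 19*(-2*(-6 + 12)) + 8 = 19*(-2*6) + 8 = 19*(-12) + 8 = -228 + 8 = -220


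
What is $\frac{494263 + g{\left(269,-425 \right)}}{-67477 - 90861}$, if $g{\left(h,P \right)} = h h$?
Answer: $- \frac{283312}{79169} \approx -3.5786$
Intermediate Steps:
$g{\left(h,P \right)} = h^{2}$
$\frac{494263 + g{\left(269,-425 \right)}}{-67477 - 90861} = \frac{494263 + 269^{2}}{-67477 - 90861} = \frac{494263 + 72361}{-158338} = 566624 \left(- \frac{1}{158338}\right) = - \frac{283312}{79169}$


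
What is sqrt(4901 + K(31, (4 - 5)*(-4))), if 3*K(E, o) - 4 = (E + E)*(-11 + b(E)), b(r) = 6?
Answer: sqrt(4799) ≈ 69.275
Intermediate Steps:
K(E, o) = 4/3 - 10*E/3 (K(E, o) = 4/3 + ((E + E)*(-11 + 6))/3 = 4/3 + ((2*E)*(-5))/3 = 4/3 + (-10*E)/3 = 4/3 - 10*E/3)
sqrt(4901 + K(31, (4 - 5)*(-4))) = sqrt(4901 + (4/3 - 10/3*31)) = sqrt(4901 + (4/3 - 310/3)) = sqrt(4901 - 102) = sqrt(4799)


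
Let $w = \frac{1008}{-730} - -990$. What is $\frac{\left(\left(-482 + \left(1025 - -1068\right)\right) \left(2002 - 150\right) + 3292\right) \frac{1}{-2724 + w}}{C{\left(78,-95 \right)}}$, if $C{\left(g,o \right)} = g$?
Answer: $- \frac{272551340}{12351573} \approx -22.066$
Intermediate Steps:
$w = \frac{360846}{365}$ ($w = 1008 \left(- \frac{1}{730}\right) + 990 = - \frac{504}{365} + 990 = \frac{360846}{365} \approx 988.62$)
$\frac{\left(\left(-482 + \left(1025 - -1068\right)\right) \left(2002 - 150\right) + 3292\right) \frac{1}{-2724 + w}}{C{\left(78,-95 \right)}} = \frac{\left(\left(-482 + \left(1025 - -1068\right)\right) \left(2002 - 150\right) + 3292\right) \frac{1}{-2724 + \frac{360846}{365}}}{78} = \frac{\left(-482 + \left(1025 + 1068\right)\right) 1852 + 3292}{- \frac{633414}{365}} \cdot \frac{1}{78} = \left(\left(-482 + 2093\right) 1852 + 3292\right) \left(- \frac{365}{633414}\right) \frac{1}{78} = \left(1611 \cdot 1852 + 3292\right) \left(- \frac{365}{633414}\right) \frac{1}{78} = \left(2983572 + 3292\right) \left(- \frac{365}{633414}\right) \frac{1}{78} = 2986864 \left(- \frac{365}{633414}\right) \frac{1}{78} = \left(- \frac{545102680}{316707}\right) \frac{1}{78} = - \frac{272551340}{12351573}$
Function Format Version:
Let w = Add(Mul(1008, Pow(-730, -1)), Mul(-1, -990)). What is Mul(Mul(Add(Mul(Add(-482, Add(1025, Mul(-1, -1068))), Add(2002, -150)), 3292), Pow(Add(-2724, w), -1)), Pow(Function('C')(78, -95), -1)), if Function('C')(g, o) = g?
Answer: Rational(-272551340, 12351573) ≈ -22.066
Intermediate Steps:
w = Rational(360846, 365) (w = Add(Mul(1008, Rational(-1, 730)), 990) = Add(Rational(-504, 365), 990) = Rational(360846, 365) ≈ 988.62)
Mul(Mul(Add(Mul(Add(-482, Add(1025, Mul(-1, -1068))), Add(2002, -150)), 3292), Pow(Add(-2724, w), -1)), Pow(Function('C')(78, -95), -1)) = Mul(Mul(Add(Mul(Add(-482, Add(1025, Mul(-1, -1068))), Add(2002, -150)), 3292), Pow(Add(-2724, Rational(360846, 365)), -1)), Pow(78, -1)) = Mul(Mul(Add(Mul(Add(-482, Add(1025, 1068)), 1852), 3292), Pow(Rational(-633414, 365), -1)), Rational(1, 78)) = Mul(Mul(Add(Mul(Add(-482, 2093), 1852), 3292), Rational(-365, 633414)), Rational(1, 78)) = Mul(Mul(Add(Mul(1611, 1852), 3292), Rational(-365, 633414)), Rational(1, 78)) = Mul(Mul(Add(2983572, 3292), Rational(-365, 633414)), Rational(1, 78)) = Mul(Mul(2986864, Rational(-365, 633414)), Rational(1, 78)) = Mul(Rational(-545102680, 316707), Rational(1, 78)) = Rational(-272551340, 12351573)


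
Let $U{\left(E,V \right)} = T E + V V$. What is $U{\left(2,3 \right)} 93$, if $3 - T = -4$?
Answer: $2139$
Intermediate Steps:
$T = 7$ ($T = 3 - -4 = 3 + 4 = 7$)
$U{\left(E,V \right)} = V^{2} + 7 E$ ($U{\left(E,V \right)} = 7 E + V V = 7 E + V^{2} = V^{2} + 7 E$)
$U{\left(2,3 \right)} 93 = \left(3^{2} + 7 \cdot 2\right) 93 = \left(9 + 14\right) 93 = 23 \cdot 93 = 2139$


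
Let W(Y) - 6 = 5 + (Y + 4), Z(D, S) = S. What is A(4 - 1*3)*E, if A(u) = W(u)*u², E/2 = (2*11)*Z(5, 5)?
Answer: 3520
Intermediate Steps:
E = 220 (E = 2*((2*11)*5) = 2*(22*5) = 2*110 = 220)
W(Y) = 15 + Y (W(Y) = 6 + (5 + (Y + 4)) = 6 + (5 + (4 + Y)) = 6 + (9 + Y) = 15 + Y)
A(u) = u²*(15 + u) (A(u) = (15 + u)*u² = u²*(15 + u))
A(4 - 1*3)*E = ((4 - 1*3)²*(15 + (4 - 1*3)))*220 = ((4 - 3)²*(15 + (4 - 3)))*220 = (1²*(15 + 1))*220 = (1*16)*220 = 16*220 = 3520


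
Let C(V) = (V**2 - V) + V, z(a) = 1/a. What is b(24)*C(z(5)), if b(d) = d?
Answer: 24/25 ≈ 0.96000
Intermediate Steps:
C(V) = V**2
b(24)*C(z(5)) = 24*(1/5)**2 = 24*(1/25) = 24/25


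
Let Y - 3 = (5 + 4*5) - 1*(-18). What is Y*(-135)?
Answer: -6210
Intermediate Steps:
Y = 46 (Y = 3 + ((5 + 4*5) - 1*(-18)) = 3 + ((5 + 20) + 18) = 3 + (25 + 18) = 3 + 43 = 46)
Y*(-135) = 46*(-135) = -6210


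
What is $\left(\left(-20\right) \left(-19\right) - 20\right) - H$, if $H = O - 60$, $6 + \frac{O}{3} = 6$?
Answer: $420$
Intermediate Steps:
$O = 0$ ($O = -18 + 3 \cdot 6 = -18 + 18 = 0$)
$H = -60$ ($H = 0 - 60 = -60$)
$\left(\left(-20\right) \left(-19\right) - 20\right) - H = \left(\left(-20\right) \left(-19\right) - 20\right) - -60 = \left(380 - 20\right) + 60 = 360 + 60 = 420$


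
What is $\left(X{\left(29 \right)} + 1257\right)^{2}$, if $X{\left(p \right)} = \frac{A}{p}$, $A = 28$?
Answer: $\frac{1330863361}{841} \approx 1.5825 \cdot 10^{6}$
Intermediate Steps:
$X{\left(p \right)} = \frac{28}{p}$
$\left(X{\left(29 \right)} + 1257\right)^{2} = \left(\frac{28}{29} + 1257\right)^{2} = \left(\frac{36481}{29}\right)^{2} = \frac{1330863361}{841}$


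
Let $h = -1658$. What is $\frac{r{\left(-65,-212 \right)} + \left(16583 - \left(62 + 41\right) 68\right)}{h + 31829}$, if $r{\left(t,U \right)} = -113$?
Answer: $\frac{9466}{30171} \approx 0.31375$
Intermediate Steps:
$\frac{r{\left(-65,-212 \right)} + \left(16583 - \left(62 + 41\right) 68\right)}{h + 31829} = \frac{-113 + \left(16583 - \left(62 + 41\right) 68\right)}{-1658 + 31829} = \frac{-113 + \left(16583 - 103 \cdot 68\right)}{30171} = \left(-113 + \left(16583 - 7004\right)\right) \frac{1}{30171} = \left(-113 + 9579\right) \frac{1}{30171} = 9466 \cdot \frac{1}{30171} = \frac{9466}{30171}$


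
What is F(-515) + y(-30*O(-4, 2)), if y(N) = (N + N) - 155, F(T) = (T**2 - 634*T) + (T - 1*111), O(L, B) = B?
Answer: 590834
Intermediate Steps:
F(T) = -111 + T**2 - 633*T (F(T) = (T**2 - 634*T) + (T - 111) = (T**2 - 634*T) + (-111 + T) = -111 + T**2 - 633*T)
y(N) = -155 + 2*N (y(N) = 2*N - 155 = -155 + 2*N)
F(-515) + y(-30*O(-4, 2)) = (-111 + (-515)**2 - 633*(-515)) + (-155 + 2*(-30*2)) = (-111 + 265225 + 325995) + (-155 + 2*(-60)) = 591109 + (-155 - 120) = 591109 - 275 = 590834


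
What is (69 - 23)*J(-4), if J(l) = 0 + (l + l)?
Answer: -368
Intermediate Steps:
J(l) = 2*l (J(l) = 0 + 2*l = 2*l)
(69 - 23)*J(-4) = (69 - 23)*(2*(-4)) = 46*(-8) = -368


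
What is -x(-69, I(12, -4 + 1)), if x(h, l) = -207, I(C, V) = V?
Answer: 207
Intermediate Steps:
-x(-69, I(12, -4 + 1)) = -1*(-207) = 207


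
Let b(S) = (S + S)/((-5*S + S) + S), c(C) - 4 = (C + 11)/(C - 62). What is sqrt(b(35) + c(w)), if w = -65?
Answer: 2*sqrt(136398)/381 ≈ 1.9387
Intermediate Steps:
c(C) = 4 + (11 + C)/(-62 + C) (c(C) = 4 + (C + 11)/(C - 62) = 4 + (11 + C)/(-62 + C))
b(S) = -2/3 (b(S) = (2*S)/(-4*S + S) = (2*S)/((-3*S)) = (2*S)*(-1/(3*S)) = -2/3)
sqrt(b(35) + c(w)) = sqrt(-2/3 + (-237 + 5*(-65))/(-62 - 65)) = sqrt(-2/3 + (-237 - 325)/(-127)) = sqrt(-2/3 - 1/127*(-562)) = sqrt(-2/3 + 562/127) = sqrt(1432/381) = 2*sqrt(136398)/381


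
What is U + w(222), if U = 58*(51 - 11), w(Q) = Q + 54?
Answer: 2596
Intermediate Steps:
w(Q) = 54 + Q
U = 2320 (U = 58*40 = 2320)
U + w(222) = 2320 + (54 + 222) = 2320 + 276 = 2596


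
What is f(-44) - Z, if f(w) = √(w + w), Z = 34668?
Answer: -34668 + 2*I*√22 ≈ -34668.0 + 9.3808*I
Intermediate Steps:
f(w) = √2*√w (f(w) = √(2*w) = √2*√w)
f(-44) - Z = √2*√(-44) - 1*34668 = √2*(2*I*√11) - 34668 = 2*I*√22 - 34668 = -34668 + 2*I*√22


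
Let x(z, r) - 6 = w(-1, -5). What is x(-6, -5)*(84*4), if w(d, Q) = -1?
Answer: 1680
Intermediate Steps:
x(z, r) = 5 (x(z, r) = 6 - 1 = 5)
x(-6, -5)*(84*4) = 5*(84*4) = 5*336 = 1680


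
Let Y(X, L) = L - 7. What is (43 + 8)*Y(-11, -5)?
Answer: -612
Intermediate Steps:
Y(X, L) = -7 + L
(43 + 8)*Y(-11, -5) = (43 + 8)*(-7 - 5) = 51*(-12) = -612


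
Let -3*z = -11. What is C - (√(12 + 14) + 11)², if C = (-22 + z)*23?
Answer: -1706/3 - 22*√26 ≈ -680.84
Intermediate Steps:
z = 11/3 (z = -⅓*(-11) = 11/3 ≈ 3.6667)
C = -1265/3 (C = (-22 + 11/3)*23 = -55/3*23 = -1265/3 ≈ -421.67)
C - (√(12 + 14) + 11)² = -1265/3 - (√(12 + 14) + 11)² = -1265/3 - (√26 + 11)² = -1265/3 - (11 + √26)²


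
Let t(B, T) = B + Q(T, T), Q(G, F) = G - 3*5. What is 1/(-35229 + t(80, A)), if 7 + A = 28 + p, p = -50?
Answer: -1/35193 ≈ -2.8415e-5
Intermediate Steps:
Q(G, F) = -15 + G (Q(G, F) = G - 15 = -15 + G)
A = -29 (A = -7 + (28 - 50) = -7 - 22 = -29)
t(B, T) = -15 + B + T (t(B, T) = B + (-15 + T) = -15 + B + T)
1/(-35229 + t(80, A)) = 1/(-35229 + (-15 + 80 - 29)) = 1/(-35229 + 36) = 1/(-35193) = -1/35193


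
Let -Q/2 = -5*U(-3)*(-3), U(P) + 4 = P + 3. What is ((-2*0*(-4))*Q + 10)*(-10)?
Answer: -100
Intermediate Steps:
U(P) = -1 + P (U(P) = -4 + (P + 3) = -4 + (3 + P) = -1 + P)
Q = 120 (Q = -2*(-5*(-1 - 3))*(-3) = -2*(-5*(-4))*(-3) = -40*(-3) = -2*(-60) = 120)
((-2*0*(-4))*Q + 10)*(-10) = ((-2*0*(-4))*120 + 10)*(-10) = ((0*(-4))*120 + 10)*(-10) = (0*120 + 10)*(-10) = (0 + 10)*(-10) = 10*(-10) = -100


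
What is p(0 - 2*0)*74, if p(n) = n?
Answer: 0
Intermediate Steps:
p(0 - 2*0)*74 = (0 - 2*0)*74 = (0 + 0)*74 = 0*74 = 0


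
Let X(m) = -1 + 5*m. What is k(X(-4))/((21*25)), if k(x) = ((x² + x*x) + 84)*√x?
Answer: 46*I*√21/25 ≈ 8.4319*I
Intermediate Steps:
k(x) = √x*(84 + 2*x²) (k(x) = ((x² + x²) + 84)*√x = (2*x² + 84)*√x = (84 + 2*x²)*√x = √x*(84 + 2*x²))
k(X(-4))/((21*25)) = (2*√(-1 + 5*(-4))*(42 + (-1 + 5*(-4))²))/((21*25)) = (2*√(-1 - 20)*(42 + (-1 - 20)²))/525 = (2*√(-21)*(42 + (-21)²))*(1/525) = (2*(I*√21)*(42 + 441))*(1/525) = (2*(I*√21)*483)*(1/525) = (966*I*√21)*(1/525) = 46*I*√21/25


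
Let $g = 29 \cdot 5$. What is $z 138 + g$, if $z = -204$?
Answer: $-28007$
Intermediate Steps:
$g = 145$
$z 138 + g = \left(-204\right) 138 + 145 = -28152 + 145 = -28007$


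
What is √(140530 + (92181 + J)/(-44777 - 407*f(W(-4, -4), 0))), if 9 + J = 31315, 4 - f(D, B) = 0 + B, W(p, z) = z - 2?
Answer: √302614947819015/46405 ≈ 374.87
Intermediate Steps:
W(p, z) = -2 + z
f(D, B) = 4 - B (f(D, B) = 4 - (0 + B) = 4 - B)
J = 31306 (J = -9 + 31315 = 31306)
√(140530 + (92181 + J)/(-44777 - 407*f(W(-4, -4), 0))) = √(140530 + (92181 + 31306)/(-44777 - 407*(4 - 1*0))) = √(140530 + 123487/(-44777 - 407*(4 + 0))) = √(140530 + 123487/(-44777 - 407*4)) = √(140530 + 123487/(-44777 - 1628)) = √(140530 + 123487/(-46405)) = √(140530 + 123487*(-1/46405)) = √(140530 - 123487/46405) = √(6521171163/46405) = √302614947819015/46405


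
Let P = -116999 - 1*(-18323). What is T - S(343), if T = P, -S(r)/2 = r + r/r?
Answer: -97988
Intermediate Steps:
S(r) = -2 - 2*r (S(r) = -2*(r + r/r) = -2*(r + 1) = -2*(1 + r) = -2 - 2*r)
P = -98676 (P = -116999 + 18323 = -98676)
T = -98676
T - S(343) = -98676 - (-2 - 2*343) = -98676 - (-2 - 686) = -98676 - 1*(-688) = -98676 + 688 = -97988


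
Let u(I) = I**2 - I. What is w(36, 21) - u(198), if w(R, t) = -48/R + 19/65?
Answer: -7606373/195 ≈ -39007.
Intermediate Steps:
w(R, t) = 19/65 - 48/R (w(R, t) = -48/R + 19*(1/65) = -48/R + 19/65 = 19/65 - 48/R)
w(36, 21) - u(198) = (19/65 - 48/36) - 198*(-1 + 198) = (19/65 - 48*1/36) - 198*197 = (19/65 - 4/3) - 1*39006 = -203/195 - 39006 = -7606373/195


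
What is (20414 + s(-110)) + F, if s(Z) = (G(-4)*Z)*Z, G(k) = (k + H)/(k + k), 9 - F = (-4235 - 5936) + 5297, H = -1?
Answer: 65719/2 ≈ 32860.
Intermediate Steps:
F = 4883 (F = 9 - ((-4235 - 5936) + 5297) = 9 - (-10171 + 5297) = 9 - 1*(-4874) = 9 + 4874 = 4883)
G(k) = (-1 + k)/(2*k) (G(k) = (k - 1)/(k + k) = (-1 + k)/((2*k)) = (-1 + k)*(1/(2*k)) = (-1 + k)/(2*k))
s(Z) = 5*Z²/8 (s(Z) = (((½)*(-1 - 4)/(-4))*Z)*Z = (((½)*(-¼)*(-5))*Z)*Z = (5*Z/8)*Z = 5*Z²/8)
(20414 + s(-110)) + F = (20414 + (5/8)*(-110)²) + 4883 = (20414 + (5/8)*12100) + 4883 = (20414 + 15125/2) + 4883 = 55953/2 + 4883 = 65719/2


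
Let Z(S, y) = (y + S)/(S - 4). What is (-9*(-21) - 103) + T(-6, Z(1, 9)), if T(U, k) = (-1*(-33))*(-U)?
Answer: 284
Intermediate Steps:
Z(S, y) = (S + y)/(-4 + S)
T(U, k) = -33*U (T(U, k) = 33*(-U) = -33*U)
(-9*(-21) - 103) + T(-6, Z(1, 9)) = (-9*(-21) - 103) - 33*(-6) = (189 - 103) + 198 = 86 + 198 = 284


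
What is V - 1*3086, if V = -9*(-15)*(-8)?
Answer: -4166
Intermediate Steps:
V = -1080 (V = 135*(-8) = -1080)
V - 1*3086 = -1080 - 1*3086 = -1080 - 3086 = -4166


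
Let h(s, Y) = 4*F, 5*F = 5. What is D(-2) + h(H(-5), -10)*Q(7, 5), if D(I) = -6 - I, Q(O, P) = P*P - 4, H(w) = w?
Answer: 80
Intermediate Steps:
F = 1 (F = (⅕)*5 = 1)
Q(O, P) = -4 + P² (Q(O, P) = P² - 4 = -4 + P²)
h(s, Y) = 4 (h(s, Y) = 4*1 = 4)
D(-2) + h(H(-5), -10)*Q(7, 5) = (-6 - 1*(-2)) + 4*(-4 + 5²) = (-6 + 2) + 4*(-4 + 25) = -4 + 4*21 = -4 + 84 = 80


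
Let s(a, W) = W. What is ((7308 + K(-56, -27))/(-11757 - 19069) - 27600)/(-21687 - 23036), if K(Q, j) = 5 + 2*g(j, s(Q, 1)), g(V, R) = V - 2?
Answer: 850804855/1378631198 ≈ 0.61714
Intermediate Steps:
g(V, R) = -2 + V
K(Q, j) = 1 + 2*j (K(Q, j) = 5 + 2*(-2 + j) = 5 + (-4 + 2*j) = 1 + 2*j)
((7308 + K(-56, -27))/(-11757 - 19069) - 27600)/(-21687 - 23036) = ((7308 + (1 + 2*(-27)))/(-11757 - 19069) - 27600)/(-21687 - 23036) = ((7308 + (1 - 54))/(-30826) - 27600)/(-44723) = ((7308 - 53)*(-1/30826) - 27600)*(-1/44723) = (7255*(-1/30826) - 27600)*(-1/44723) = (-7255/30826 - 27600)*(-1/44723) = -850804855/30826*(-1/44723) = 850804855/1378631198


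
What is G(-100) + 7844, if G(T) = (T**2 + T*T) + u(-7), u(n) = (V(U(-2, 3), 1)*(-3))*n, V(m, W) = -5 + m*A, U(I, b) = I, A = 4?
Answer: 27571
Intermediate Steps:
V(m, W) = -5 + 4*m (V(m, W) = -5 + m*4 = -5 + 4*m)
u(n) = 39*n (u(n) = ((-5 + 4*(-2))*(-3))*n = ((-5 - 8)*(-3))*n = (-13*(-3))*n = 39*n)
G(T) = -273 + 2*T**2 (G(T) = (T**2 + T*T) + 39*(-7) = (T**2 + T**2) - 273 = 2*T**2 - 273 = -273 + 2*T**2)
G(-100) + 7844 = (-273 + 2*(-100)**2) + 7844 = (-273 + 2*10000) + 7844 = (-273 + 20000) + 7844 = 19727 + 7844 = 27571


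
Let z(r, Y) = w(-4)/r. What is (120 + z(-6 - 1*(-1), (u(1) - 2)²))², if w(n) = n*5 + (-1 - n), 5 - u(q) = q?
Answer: 380689/25 ≈ 15228.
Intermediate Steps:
u(q) = 5 - q
w(n) = -1 + 4*n (w(n) = 5*n + (-1 - n) = -1 + 4*n)
z(r, Y) = -17/r (z(r, Y) = (-1 + 4*(-4))/r = (-1 - 16)/r = -17/r)
(120 + z(-6 - 1*(-1), (u(1) - 2)²))² = (120 - 17/(-6 - 1*(-1)))² = (120 - 17/(-6 + 1))² = (120 - 17/(-5))² = (120 - 17*(-⅕))² = (120 + 17/5)² = (617/5)² = 380689/25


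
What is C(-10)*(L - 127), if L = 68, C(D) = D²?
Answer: -5900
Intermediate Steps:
C(-10)*(L - 127) = (-10)²*(68 - 127) = 100*(-59) = -5900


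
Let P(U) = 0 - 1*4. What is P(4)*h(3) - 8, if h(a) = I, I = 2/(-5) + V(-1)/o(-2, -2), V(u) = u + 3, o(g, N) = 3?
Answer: -136/15 ≈ -9.0667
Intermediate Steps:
V(u) = 3 + u
I = 4/15 (I = 2/(-5) + (3 - 1)/3 = 2*(-⅕) + 2*(⅓) = -⅖ + ⅔ = 4/15 ≈ 0.26667)
h(a) = 4/15
P(U) = -4 (P(U) = 0 - 4 = -4)
P(4)*h(3) - 8 = -4*4/15 - 8 = -16/15 - 8 = -136/15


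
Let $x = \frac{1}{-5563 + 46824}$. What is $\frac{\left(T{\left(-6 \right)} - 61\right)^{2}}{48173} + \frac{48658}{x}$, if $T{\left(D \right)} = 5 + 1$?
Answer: $\frac{96715859675699}{48173} \approx 2.0077 \cdot 10^{9}$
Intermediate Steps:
$T{\left(D \right)} = 6$
$x = \frac{1}{41261} \approx 2.4236 \cdot 10^{-5}$
$\frac{\left(T{\left(-6 \right)} - 61\right)^{2}}{48173} + \frac{48658}{x} = \frac{\left(6 - 61\right)^{2}}{48173} + 48658 \frac{1}{\frac{1}{41261}} = \left(-55\right)^{2} \cdot \frac{1}{48173} + 48658 \cdot 41261 = 3025 \cdot \frac{1}{48173} + 2007677738 = \frac{3025}{48173} + 2007677738 = \frac{96715859675699}{48173}$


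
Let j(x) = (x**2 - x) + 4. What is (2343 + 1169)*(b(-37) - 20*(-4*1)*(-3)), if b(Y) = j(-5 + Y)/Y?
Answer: -37543280/37 ≈ -1.0147e+6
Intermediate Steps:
j(x) = 4 + x**2 - x
b(Y) = (9 + (-5 + Y)**2 - Y)/Y (b(Y) = (4 + (-5 + Y)**2 - (-5 + Y))/Y = (4 + (-5 + Y)**2 + (5 - Y))/Y = (9 + (-5 + Y)**2 - Y)/Y)
(2343 + 1169)*(b(-37) - 20*(-4*1)*(-3)) = (2343 + 1169)*((9 + (-5 - 37)**2 - 1*(-37))/(-37) - 20*(-4*1)*(-3)) = 3512*(-(9 + (-42)**2 + 37)/37 - (-80)*(-3)) = 3512*(-(9 + 1764 + 37)/37 - 20*12) = 3512*(-1/37*1810 - 240) = 3512*(-1810/37 - 240) = 3512*(-10690/37) = -37543280/37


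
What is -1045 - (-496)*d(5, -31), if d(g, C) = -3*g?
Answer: -8485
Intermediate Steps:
-1045 - (-496)*d(5, -31) = -1045 - (-496)*(-3*5) = -1045 - (-496)*(-15) = -1045 - 496*15 = -1045 - 7440 = -8485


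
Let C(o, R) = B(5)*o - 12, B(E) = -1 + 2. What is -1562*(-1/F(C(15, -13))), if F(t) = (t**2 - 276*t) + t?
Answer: -781/408 ≈ -1.9142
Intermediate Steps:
B(E) = 1
C(o, R) = -12 + o (C(o, R) = 1*o - 12 = o - 12 = -12 + o)
F(t) = t**2 - 275*t
-1562*(-1/F(C(15, -13))) = -1562*(-1/((-275 + (-12 + 15))*(-12 + 15))) = -1562*(-1/(3*(-275 + 3))) = -1562/((-3*(-272))) = -1562/((-1*(-816))) = -1562/816 = -1562*1/816 = -781/408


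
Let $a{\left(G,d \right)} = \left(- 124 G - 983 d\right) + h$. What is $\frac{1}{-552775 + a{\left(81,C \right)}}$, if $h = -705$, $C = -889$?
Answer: $\frac{1}{310363} \approx 3.222 \cdot 10^{-6}$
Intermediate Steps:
$a{\left(G,d \right)} = -705 - 983 d - 124 G$ ($a{\left(G,d \right)} = \left(- 124 G - 983 d\right) - 705 = \left(- 983 d - 124 G\right) - 705 = -705 - 983 d - 124 G$)
$\frac{1}{-552775 + a{\left(81,C \right)}} = \frac{1}{-552775 - -863138} = \frac{1}{-552775 + 863138} = \frac{1}{310363}$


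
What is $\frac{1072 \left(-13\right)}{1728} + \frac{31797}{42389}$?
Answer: $- \frac{33486743}{4578012} \approx -7.3147$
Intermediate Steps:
$\frac{1072 \left(-13\right)}{1728} + \frac{31797}{42389} = \left(-13936\right) \frac{1}{1728} + 31797 \cdot \frac{1}{42389} = - \frac{871}{108} + \frac{31797}{42389} = - \frac{33486743}{4578012}$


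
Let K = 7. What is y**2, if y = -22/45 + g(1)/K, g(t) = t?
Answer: 11881/99225 ≈ 0.11974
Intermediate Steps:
y = -109/315 (y = -22/45 + 1/7 = -109/315 ≈ -0.34603)
y**2 = (-109/315)**2 = 11881/99225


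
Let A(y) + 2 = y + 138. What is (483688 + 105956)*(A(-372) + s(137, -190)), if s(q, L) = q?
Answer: -58374756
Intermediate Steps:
A(y) = 136 + y (A(y) = -2 + (y + 138) = -2 + (138 + y) = 136 + y)
(483688 + 105956)*(A(-372) + s(137, -190)) = (483688 + 105956)*((136 - 372) + 137) = 589644*(-236 + 137) = 589644*(-99) = -58374756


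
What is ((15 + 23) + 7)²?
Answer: 2025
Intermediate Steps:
((15 + 23) + 7)² = (38 + 7)² = 45² = 2025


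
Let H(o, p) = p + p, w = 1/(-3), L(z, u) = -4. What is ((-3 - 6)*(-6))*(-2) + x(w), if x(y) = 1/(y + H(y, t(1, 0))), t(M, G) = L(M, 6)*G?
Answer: -111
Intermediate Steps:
w = -⅓ ≈ -0.33333
t(M, G) = -4*G
H(o, p) = 2*p
x(y) = 1/y (x(y) = 1/(y + 2*(-4*0)) = 1/(y + 2*0) = 1/(y + 0) = 1/y)
((-3 - 6)*(-6))*(-2) + x(w) = ((-3 - 6)*(-6))*(-2) + 1/(-⅓) = -9*(-6)*(-2) - 3 = 54*(-2) - 3 = -108 - 3 = -111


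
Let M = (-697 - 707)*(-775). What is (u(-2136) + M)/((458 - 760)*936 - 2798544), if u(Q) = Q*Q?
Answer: -27699/15104 ≈ -1.8339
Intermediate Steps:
u(Q) = Q**2
M = 1088100 (M = -1404*(-775) = 1088100)
(u(-2136) + M)/((458 - 760)*936 - 2798544) = ((-2136)**2 + 1088100)/((458 - 760)*936 - 2798544) = (4562496 + 1088100)/(-302*936 - 2798544) = 5650596/(-282672 - 2798544) = 5650596/(-3081216) = 5650596*(-1/3081216) = -27699/15104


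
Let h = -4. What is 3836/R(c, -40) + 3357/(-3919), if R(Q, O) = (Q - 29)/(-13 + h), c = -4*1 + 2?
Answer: 255461761/121489 ≈ 2102.8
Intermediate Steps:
c = -2 (c = -4 + 2 = -2)
R(Q, O) = 29/17 - Q/17 (R(Q, O) = (Q - 29)/(-13 - 4) = (-29 + Q)/(-17) = (-29 + Q)*(-1/17) = 29/17 - Q/17)
3836/R(c, -40) + 3357/(-3919) = 3836/(29/17 - 1/17*(-2)) + 3357/(-3919) = 3836/(29/17 + 2/17) + 3357*(-1/3919) = 3836/(31/17) - 3357/3919 = 3836*(17/31) - 3357/3919 = 65212/31 - 3357/3919 = 255461761/121489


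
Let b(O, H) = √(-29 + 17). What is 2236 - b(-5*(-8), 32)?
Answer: 2236 - 2*I*√3 ≈ 2236.0 - 3.4641*I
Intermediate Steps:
b(O, H) = 2*I*√3 (b(O, H) = √(-12) = 2*I*√3)
2236 - b(-5*(-8), 32) = 2236 - 2*I*√3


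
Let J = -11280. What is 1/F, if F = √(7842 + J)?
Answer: -I*√382/1146 ≈ -0.017055*I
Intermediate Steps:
F = 3*I*√382 (F = √(7842 - 11280) = √(-3438) = 3*I*√382 ≈ 58.634*I)
1/F = 1/(3*I*√382) = -I*√382/1146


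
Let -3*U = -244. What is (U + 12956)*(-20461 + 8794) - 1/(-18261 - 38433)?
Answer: -8623529766191/56694 ≈ -1.5211e+8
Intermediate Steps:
U = 244/3 (U = -⅓*(-244) = 244/3 ≈ 81.333)
(U + 12956)*(-20461 + 8794) - 1/(-18261 - 38433) = (244/3 + 12956)*(-20461 + 8794) - 1/(-18261 - 38433) = (39112/3)*(-11667) - 1/(-56694) = -152106568 - 1*(-1/56694) = -152106568 + 1/56694 = -8623529766191/56694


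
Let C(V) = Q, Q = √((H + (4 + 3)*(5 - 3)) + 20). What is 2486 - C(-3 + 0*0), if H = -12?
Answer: 2486 - √22 ≈ 2481.3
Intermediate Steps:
Q = √22 (Q = √((-12 + (4 + 3)*(5 - 3)) + 20) = √((-12 + 7*2) + 20) = √((-12 + 14) + 20) = √(2 + 20) = √22 ≈ 4.6904)
C(V) = √22
2486 - C(-3 + 0*0) = 2486 - √22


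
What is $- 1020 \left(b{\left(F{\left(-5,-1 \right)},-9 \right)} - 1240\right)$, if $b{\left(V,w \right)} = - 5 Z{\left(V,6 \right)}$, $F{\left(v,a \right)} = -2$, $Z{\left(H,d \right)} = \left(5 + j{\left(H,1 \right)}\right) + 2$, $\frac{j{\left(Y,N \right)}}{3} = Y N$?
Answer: $1269900$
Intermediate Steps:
$j{\left(Y,N \right)} = 3 N Y$ ($j{\left(Y,N \right)} = 3 Y N = 3 N Y$)
$Z{\left(H,d \right)} = 7 + 3 H$ ($Z{\left(H,d \right)} = \left(5 + 3 \cdot 1 H\right) + 2 = \left(5 + 3 H\right) + 2 = 7 + 3 H$)
$b{\left(V,w \right)} = -35 - 15 V$ ($b{\left(V,w \right)} = - 5 \left(7 + 3 V\right) = -35 - 15 V$)
$- 1020 \left(b{\left(F{\left(-5,-1 \right)},-9 \right)} - 1240\right) = - 1020 \left(\left(-35 - -30\right) - 1240\right) = - 1020 \left(\left(-35 + 30\right) - 1240\right) = - 1020 \left(-5 - 1240\right) = \left(-1020\right) \left(-1245\right) = 1269900$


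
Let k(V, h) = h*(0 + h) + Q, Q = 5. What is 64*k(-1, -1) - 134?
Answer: 250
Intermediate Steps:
k(V, h) = 5 + h² (k(V, h) = h*(0 + h) + 5 = h*h + 5 = h² + 5 = 5 + h²)
64*k(-1, -1) - 134 = 64*(5 + (-1)²) - 134 = 64*(5 + 1) - 134 = 64*6 - 134 = 384 - 134 = 250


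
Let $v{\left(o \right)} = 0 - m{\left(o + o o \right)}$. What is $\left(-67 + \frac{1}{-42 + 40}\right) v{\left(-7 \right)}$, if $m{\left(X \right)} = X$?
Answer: $2835$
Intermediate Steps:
$v{\left(o \right)} = - o - o^{2}$ ($v{\left(o \right)} = 0 - \left(o + o o\right) = 0 - \left(o + o^{2}\right) = - o - o^{2}$)
$\left(-67 + \frac{1}{-42 + 40}\right) v{\left(-7 \right)} = \left(-67 + \frac{1}{-42 + 40}\right) \left(\left(-1\right) \left(-7\right) \left(1 - 7\right)\right) = \left(-67 + \frac{1}{-2}\right) \left(\left(-1\right) \left(-7\right) \left(-6\right)\right) = \left(-67 - \frac{1}{2}\right) \left(-42\right) = \left(- \frac{135}{2}\right) \left(-42\right) = 2835$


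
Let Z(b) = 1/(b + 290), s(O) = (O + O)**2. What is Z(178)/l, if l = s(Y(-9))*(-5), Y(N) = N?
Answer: -1/758160 ≈ -1.3190e-6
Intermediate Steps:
s(O) = 4*O**2 (s(O) = (2*O)**2 = 4*O**2)
l = -1620 (l = (4*(-9)**2)*(-5) = (4*81)*(-5) = 324*(-5) = -1620)
Z(b) = 1/(290 + b)
Z(178)/l = 1/((290 + 178)*(-1620)) = -1/1620/468 = (1/468)*(-1/1620) = -1/758160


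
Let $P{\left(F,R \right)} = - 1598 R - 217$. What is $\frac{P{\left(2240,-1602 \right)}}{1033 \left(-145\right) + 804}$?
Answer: $- \frac{2559779}{148981} \approx -17.182$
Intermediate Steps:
$P{\left(F,R \right)} = -217 - 1598 R$
$\frac{P{\left(2240,-1602 \right)}}{1033 \left(-145\right) + 804} = \frac{-217 - -2559996}{1033 \left(-145\right) + 804} = \frac{-217 + 2559996}{-149785 + 804} = \frac{2559779}{-148981} = 2559779 \left(- \frac{1}{148981}\right) = - \frac{2559779}{148981}$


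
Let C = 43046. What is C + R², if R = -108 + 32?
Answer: 48822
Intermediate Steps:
R = -76
C + R² = 43046 + (-76)² = 43046 + 5776 = 48822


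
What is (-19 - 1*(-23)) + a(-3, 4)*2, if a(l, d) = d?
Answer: 12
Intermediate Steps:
(-19 - 1*(-23)) + a(-3, 4)*2 = (-19 - 1*(-23)) + 4*2 = (-19 + 23) + 8 = 4 + 8 = 12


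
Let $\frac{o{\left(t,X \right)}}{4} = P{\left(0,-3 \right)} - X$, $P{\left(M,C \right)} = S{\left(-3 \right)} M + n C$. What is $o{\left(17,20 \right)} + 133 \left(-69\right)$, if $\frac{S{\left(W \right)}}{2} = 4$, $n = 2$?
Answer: $-9281$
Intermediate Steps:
$S{\left(W \right)} = 8$ ($S{\left(W \right)} = 2 \cdot 4 = 8$)
$P{\left(M,C \right)} = 2 C + 8 M$ ($P{\left(M,C \right)} = 8 M + 2 C = 2 C + 8 M$)
$o{\left(t,X \right)} = -24 - 4 X$ ($o{\left(t,X \right)} = 4 \left(\left(2 \left(-3\right) + 8 \cdot 0\right) - X\right) = 4 \left(\left(-6 + 0\right) - X\right) = 4 \left(-6 - X\right) = -24 - 4 X$)
$o{\left(17,20 \right)} + 133 \left(-69\right) = \left(-24 - 80\right) + 133 \left(-69\right) = \left(-24 - 80\right) - 9177 = -104 - 9177 = -9281$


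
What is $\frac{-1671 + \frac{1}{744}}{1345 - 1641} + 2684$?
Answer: $\frac{592324439}{220224} \approx 2689.6$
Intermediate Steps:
$\frac{-1671 + \frac{1}{744}}{1345 - 1641} + 2684 = - \frac{1243223}{744 \left(-296\right)} + 2684 = \left(- \frac{1243223}{744}\right) \left(- \frac{1}{296}\right) + 2684 = \frac{1243223}{220224} + 2684 = \frac{592324439}{220224}$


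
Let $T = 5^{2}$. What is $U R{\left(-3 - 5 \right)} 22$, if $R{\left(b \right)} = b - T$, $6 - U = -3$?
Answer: $-6534$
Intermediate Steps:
$T = 25$
$U = 9$ ($U = 6 - -3 = 6 + 3 = 9$)
$R{\left(b \right)} = -25 + b$ ($R{\left(b \right)} = b - 25 = -25 + b$)
$U R{\left(-3 - 5 \right)} 22 = 9 \left(-25 - 8\right) 22 = 9 \left(-33\right) 22 = \left(-297\right) 22 = -6534$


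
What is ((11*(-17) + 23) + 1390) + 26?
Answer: 1252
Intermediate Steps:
((11*(-17) + 23) + 1390) + 26 = ((-187 + 23) + 1390) + 26 = (-164 + 1390) + 26 = 1226 + 26 = 1252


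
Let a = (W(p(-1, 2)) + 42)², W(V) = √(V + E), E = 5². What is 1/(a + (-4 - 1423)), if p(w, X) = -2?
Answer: -5/454 + 7*√23/2724 ≈ 0.0013109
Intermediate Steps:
E = 25
W(V) = √(25 + V) (W(V) = √(V + 25) = √(25 + V))
a = (42 + √23)² (a = (√(25 - 2) + 42)² = (√23 + 42)² = (42 + √23)² ≈ 2189.9)
1/(a + (-4 - 1423)) = 1/((42 + √23)² + (-4 - 1423)) = 1/((42 + √23)² - 1427) = 1/(-1427 + (42 + √23)²)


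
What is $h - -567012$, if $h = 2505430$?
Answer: $3072442$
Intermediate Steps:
$h - -567012 = 2505430 - -567012 = 2505430 + 567012 = 3072442$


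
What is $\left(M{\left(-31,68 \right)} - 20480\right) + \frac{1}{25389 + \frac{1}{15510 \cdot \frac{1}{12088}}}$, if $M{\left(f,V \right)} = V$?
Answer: $- \frac{4019076640713}{196897739} \approx -20412.0$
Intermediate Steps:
$\left(M{\left(-31,68 \right)} - 20480\right) + \frac{1}{25389 + \frac{1}{15510 \cdot \frac{1}{12088}}} = \left(68 - 20480\right) + \frac{1}{25389 + \frac{1}{15510 \cdot \frac{1}{12088}}} = -20412 + \frac{1}{25389 + \frac{1}{15510 \cdot \frac{1}{12088}}} = -20412 + \frac{1}{25389 + \frac{1}{\frac{7755}{6044}}} = -20412 + \frac{1}{25389 + \frac{6044}{7755}} = -20412 + \frac{1}{\frac{196897739}{7755}} = -20412 + \frac{7755}{196897739} = - \frac{4019076640713}{196897739}$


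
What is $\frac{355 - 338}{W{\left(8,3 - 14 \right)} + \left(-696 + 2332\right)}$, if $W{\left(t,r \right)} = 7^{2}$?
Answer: $\frac{17}{1685} \approx 0.010089$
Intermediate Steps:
$W{\left(t,r \right)} = 49$
$\frac{355 - 338}{W{\left(8,3 - 14 \right)} + \left(-696 + 2332\right)} = \frac{355 - 338}{49 + \left(-696 + 2332\right)} = \frac{17}{49 + 1636} = \frac{17}{1685}$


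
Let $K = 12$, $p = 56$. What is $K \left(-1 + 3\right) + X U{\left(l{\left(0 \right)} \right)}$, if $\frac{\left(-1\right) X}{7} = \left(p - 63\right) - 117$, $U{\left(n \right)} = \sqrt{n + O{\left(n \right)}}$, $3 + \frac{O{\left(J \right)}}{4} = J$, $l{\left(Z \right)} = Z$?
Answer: $24 + 1736 i \sqrt{3} \approx 24.0 + 3006.8 i$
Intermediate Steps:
$O{\left(J \right)} = -12 + 4 J$
$U{\left(n \right)} = \sqrt{-12 + 5 n}$ ($U{\left(n \right)} = \sqrt{n + \left(-12 + 4 n\right)} = \sqrt{-12 + 5 n}$)
$X = 868$ ($X = - 7 \left(\left(56 - 63\right) - 117\right) = - 7 \left(-7 - 117\right) = \left(-7\right) \left(-124\right) = 868$)
$K \left(-1 + 3\right) + X U{\left(l{\left(0 \right)} \right)} = 12 \left(-1 + 3\right) + 868 \sqrt{-12 + 5 \cdot 0} = 12 \cdot 2 + 868 \sqrt{-12 + 0} = 24 + 868 \sqrt{-12} = 24 + 868 \cdot 2 i \sqrt{3} = 24 + 1736 i \sqrt{3}$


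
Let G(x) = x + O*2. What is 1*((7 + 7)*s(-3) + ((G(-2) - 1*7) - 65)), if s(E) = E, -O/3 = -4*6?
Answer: 28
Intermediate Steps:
O = 72 (O = -(-12)*6 = -3*(-24) = 72)
G(x) = 144 + x (G(x) = x + 72*2 = x + 144 = 144 + x)
1*((7 + 7)*s(-3) + ((G(-2) - 1*7) - 65)) = 1*((7 + 7)*(-3) + (((144 - 2) - 1*7) - 65)) = 1*(14*(-3) + ((142 - 7) - 65)) = 1*(-42 + (135 - 65)) = 1*(-42 + 70) = 1*28 = 28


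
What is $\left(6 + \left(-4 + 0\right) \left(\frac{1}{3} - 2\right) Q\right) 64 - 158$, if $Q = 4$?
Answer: $\frac{5798}{3} \approx 1932.7$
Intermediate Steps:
$\left(6 + \left(-4 + 0\right) \left(\frac{1}{3} - 2\right) Q\right) 64 - 158 = \left(6 + \left(-4 + 0\right) \left(\frac{1}{3} - 2\right) 4\right) 64 - 158 = \left(6 + - 4 \left(\frac{1}{3} - 2\right) 4\right) 64 - 158 = \left(6 + \left(-4\right) \left(- \frac{5}{3}\right) 4\right) 64 - 158 = \left(6 + \frac{20}{3} \cdot 4\right) 64 - 158 = \left(6 + \frac{80}{3}\right) 64 - 158 = \frac{98}{3} \cdot 64 - 158 = \frac{6272}{3} - 158 = \frac{5798}{3}$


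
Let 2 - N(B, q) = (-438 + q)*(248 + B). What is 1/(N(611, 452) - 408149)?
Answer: -1/420173 ≈ -2.3800e-6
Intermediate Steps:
N(B, q) = 2 - (-438 + q)*(248 + B)
1/(N(611, 452) - 408149) = 1/((108626 - 248*452 + 438*611 - 1*611*452) - 408149) = 1/((108626 - 112096 + 267618 - 276172) - 408149) = 1/(-12024 - 408149) = 1/(-420173) = -1/420173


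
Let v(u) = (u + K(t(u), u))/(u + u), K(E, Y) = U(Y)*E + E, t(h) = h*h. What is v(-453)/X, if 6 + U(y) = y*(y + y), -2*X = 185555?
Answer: 185917088/185555 ≈ 1002.0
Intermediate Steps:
X = -185555/2 (X = -½*185555 = -185555/2 ≈ -92778.)
U(y) = -6 + 2*y² (U(y) = -6 + y*(y + y) = -6 + y*(2*y) = -6 + 2*y²)
t(h) = h²
K(E, Y) = E + E*(-6 + 2*Y²) (K(E, Y) = (-6 + 2*Y²)*E + E = E*(-6 + 2*Y²) + E = E + E*(-6 + 2*Y²))
v(u) = (u + u²*(-5 + 2*u²))/(2*u) (v(u) = (u + u²*(-5 + 2*u²))/(u + u) = (u + u²*(-5 + 2*u²))/((2*u)) = (u + u²*(-5 + 2*u²))*(1/(2*u)) = (u + u²*(-5 + 2*u²))/(2*u))
v(-453)/X = (½ + (-453)³ - 5/2*(-453))/(-185555/2) = (½ - 92959677 + 2265/2)*(-2/185555) = -92958544*(-2/185555) = 185917088/185555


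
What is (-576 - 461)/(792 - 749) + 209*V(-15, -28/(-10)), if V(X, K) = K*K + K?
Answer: 2364617/1075 ≈ 2199.6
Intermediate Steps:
V(X, K) = K + K**2 (V(X, K) = K**2 + K = K + K**2)
(-576 - 461)/(792 - 749) + 209*V(-15, -28/(-10)) = (-576 - 461)/(792 - 749) + 209*((-28/(-10))*(1 - 28/(-10))) = -1037/43 + 209*((-28*(-1/10))*(1 - 28*(-1/10))) = -1037*1/43 + 209*(14*(1 + 14/5)/5) = -1037/43 + 209*((14/5)*(19/5)) = -1037/43 + 209*(266/25) = -1037/43 + 55594/25 = 2364617/1075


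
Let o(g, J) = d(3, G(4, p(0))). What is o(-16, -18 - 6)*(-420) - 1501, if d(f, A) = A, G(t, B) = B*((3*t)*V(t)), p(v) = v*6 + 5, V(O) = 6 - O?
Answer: -51901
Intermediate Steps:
p(v) = 5 + 6*v (p(v) = 6*v + 5 = 5 + 6*v)
G(t, B) = 3*B*t*(6 - t) (G(t, B) = B*((3*t)*(6 - t)) = B*(3*t*(6 - t)) = 3*B*t*(6 - t))
o(g, J) = 120 (o(g, J) = 3*(5 + 6*0)*4*(6 - 1*4) = 3*(5 + 0)*4*(6 - 4) = 3*5*4*2 = 120)
o(-16, -18 - 6)*(-420) - 1501 = 120*(-420) - 1501 = -50400 - 1501 = -51901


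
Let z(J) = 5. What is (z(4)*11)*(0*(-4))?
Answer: 0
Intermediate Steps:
(z(4)*11)*(0*(-4)) = (5*11)*(0*(-4)) = 55*0 = 0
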